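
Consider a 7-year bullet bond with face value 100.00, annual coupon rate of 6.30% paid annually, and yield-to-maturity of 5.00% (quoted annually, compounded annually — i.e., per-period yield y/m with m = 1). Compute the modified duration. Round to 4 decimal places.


Coupon per period c = face * coupon_rate / m = 6.300000
Periods per year m = 1; per-period yield y/m = 0.050000
Number of cashflows N = 7
Cashflows (t years, CF_t, discount factor 1/(1+y/m)^(m*t), PV):
  t = 1.0000: CF_t = 6.300000, DF = 0.952381, PV = 6.000000
  t = 2.0000: CF_t = 6.300000, DF = 0.907029, PV = 5.714286
  t = 3.0000: CF_t = 6.300000, DF = 0.863838, PV = 5.442177
  t = 4.0000: CF_t = 6.300000, DF = 0.822702, PV = 5.183026
  t = 5.0000: CF_t = 6.300000, DF = 0.783526, PV = 4.936215
  t = 6.0000: CF_t = 6.300000, DF = 0.746215, PV = 4.701157
  t = 7.0000: CF_t = 106.300000, DF = 0.710681, PV = 75.545425
Price P = sum_t PV_t = 107.522285
First compute Macaulay numerator sum_t t * PV_t:
  t * PV_t at t = 1.0000: 6.000000
  t * PV_t at t = 2.0000: 11.428571
  t * PV_t at t = 3.0000: 16.326531
  t * PV_t at t = 4.0000: 20.732102
  t * PV_t at t = 5.0000: 24.681074
  t * PV_t at t = 6.0000: 28.206942
  t * PV_t at t = 7.0000: 528.817978
Macaulay duration D = 636.193198 / 107.522285 = 5.916850
Modified duration = D / (1 + y/m) = 5.916850 / (1 + 0.050000) = 5.635095

Answer: Modified duration = 5.6351


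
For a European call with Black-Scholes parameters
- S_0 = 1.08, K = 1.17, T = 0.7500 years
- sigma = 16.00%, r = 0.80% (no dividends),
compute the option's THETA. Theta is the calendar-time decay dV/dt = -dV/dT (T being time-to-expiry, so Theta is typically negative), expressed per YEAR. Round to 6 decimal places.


d1 = -0.4650751828; d2 = -0.6036392474
phi(d1) = 0.3580487975; exp(-qT) = 1.0000000000; exp(-rT) = 0.9940179641
Theta = -S*exp(-qT)*phi(d1)*sigma/(2*sqrt(T)) - r*K*exp(-rT)*N(d2) + q*S*exp(-qT)*N(d1)
N(d1) = 0.3209388087; N(d2) = 0.2730417567; sqrt(T) = 0.8660254038
Term 1 = -1.0800 * 1.0000000000 * 0.3580487975 * 0.1600 / (2 * 0.8660254038) = -0.0357211416
Term 2 = -0.0080 * 1.1700 * 0.9940179641 * 0.2730417567 = -0.0025403827
Term 3 = 0 (no dividend yield, q = 0)
Theta = -0.0357211416 + (-0.0025403827) + (0.0000000000) = -0.038262

Answer: Theta = -0.038262


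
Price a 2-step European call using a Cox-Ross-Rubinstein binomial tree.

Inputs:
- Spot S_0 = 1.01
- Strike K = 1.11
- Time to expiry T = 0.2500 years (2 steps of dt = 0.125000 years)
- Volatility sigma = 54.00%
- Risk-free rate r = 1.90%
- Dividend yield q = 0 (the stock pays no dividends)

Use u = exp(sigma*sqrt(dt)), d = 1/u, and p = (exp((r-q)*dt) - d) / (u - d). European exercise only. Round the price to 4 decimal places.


Answer: Price = V(0,0) = 0.0774

Derivation:
dt = T/N = 0.125000
u = exp(sigma*sqrt(dt)) = 1.210361; d = 1/u = 0.826200
p = (exp((r-q)*dt) - d) / (u - d) = 0.458604
Discount per step: exp(-r*dt) = 0.997628
Stock lattice S(k, i) with i counting down-moves:
  k=0: S(0,0) = 1.0100
  k=1: S(1,0) = 1.2225; S(1,1) = 0.8345
  k=2: S(2,0) = 1.4796; S(2,1) = 1.0100; S(2,2) = 0.6894
Terminal payoffs V(N, i) = max(S_T - K, 0):
  V(2,0) = 0.369624; V(2,1) = 0.000000; V(2,2) = 0.000000
Backward induction: V(k, i) = exp(-r*dt) * [p * V(k+1, i) + (1-p) * V(k+1, i+1)].
  V(1,0) = exp(-r*dt) * [p*0.369624 + (1-p)*0.000000] = 0.169109
  V(1,1) = exp(-r*dt) * [p*0.000000 + (1-p)*0.000000] = 0.000000
  V(0,0) = exp(-r*dt) * [p*0.169109 + (1-p)*0.000000] = 0.077370


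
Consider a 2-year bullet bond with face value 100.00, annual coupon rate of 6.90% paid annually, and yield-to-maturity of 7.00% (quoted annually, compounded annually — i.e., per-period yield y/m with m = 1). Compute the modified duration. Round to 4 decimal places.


Coupon per period c = face * coupon_rate / m = 6.900000
Periods per year m = 1; per-period yield y/m = 0.070000
Number of cashflows N = 2
Cashflows (t years, CF_t, discount factor 1/(1+y/m)^(m*t), PV):
  t = 1.0000: CF_t = 6.900000, DF = 0.934579, PV = 6.448598
  t = 2.0000: CF_t = 106.900000, DF = 0.873439, PV = 93.370600
Price P = sum_t PV_t = 99.819198
First compute Macaulay numerator sum_t t * PV_t:
  t * PV_t at t = 1.0000: 6.448598
  t * PV_t at t = 2.0000: 186.741200
Macaulay duration D = 193.189798 / 99.819198 = 1.935397
Modified duration = D / (1 + y/m) = 1.935397 / (1 + 0.070000) = 1.808782

Answer: Modified duration = 1.8088


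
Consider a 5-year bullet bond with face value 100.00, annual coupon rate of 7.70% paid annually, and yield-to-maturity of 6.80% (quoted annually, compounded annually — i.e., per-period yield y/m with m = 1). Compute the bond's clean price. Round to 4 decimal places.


Answer: Price = 103.7100

Derivation:
Coupon per period c = face * coupon_rate / m = 7.700000
Periods per year m = 1; per-period yield y/m = 0.068000
Number of cashflows N = 5
Cashflows (t years, CF_t, discount factor 1/(1+y/m)^(m*t), PV):
  t = 1.0000: CF_t = 7.700000, DF = 0.936330, PV = 7.209738
  t = 2.0000: CF_t = 7.700000, DF = 0.876713, PV = 6.750691
  t = 3.0000: CF_t = 7.700000, DF = 0.820892, PV = 6.320872
  t = 4.0000: CF_t = 7.700000, DF = 0.768626, PV = 5.918419
  t = 5.0000: CF_t = 107.700000, DF = 0.719687, PV = 77.510304
Price P = sum_t PV_t = 103.710023


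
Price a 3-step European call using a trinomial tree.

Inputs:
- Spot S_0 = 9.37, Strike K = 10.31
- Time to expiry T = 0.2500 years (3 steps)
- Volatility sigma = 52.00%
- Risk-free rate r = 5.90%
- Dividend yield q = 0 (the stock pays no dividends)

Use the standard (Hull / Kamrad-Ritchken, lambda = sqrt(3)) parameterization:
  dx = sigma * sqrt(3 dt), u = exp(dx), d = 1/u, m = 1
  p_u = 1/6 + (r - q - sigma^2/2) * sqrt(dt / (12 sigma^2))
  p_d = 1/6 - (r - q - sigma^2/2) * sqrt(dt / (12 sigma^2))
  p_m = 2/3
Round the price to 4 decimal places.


dt = T/N = 0.083333; dx = sigma*sqrt(3*dt) = 0.260000
u = exp(dx) = 1.296930; d = 1/u = 0.771052
p_u = 0.154455, p_m = 0.666667, p_d = 0.178878
Discount per step: exp(-r*dt) = 0.995095
Stock lattice S(k, j) with j the centered position index:
  k=0: S(0,+0) = 9.3700
  k=1: S(1,-1) = 7.2248; S(1,+0) = 9.3700; S(1,+1) = 12.1522
  k=2: S(2,-2) = 5.5707; S(2,-1) = 7.2248; S(2,+0) = 9.3700; S(2,+1) = 12.1522; S(2,+2) = 15.7606
  k=3: S(3,-3) = 4.2953; S(3,-2) = 5.5707; S(3,-1) = 7.2248; S(3,+0) = 9.3700; S(3,+1) = 12.1522; S(3,+2) = 15.7606; S(3,+3) = 20.4404
Terminal payoffs V(N, j) = max(S_T - K, 0):
  V(3,-3) = 0.000000; V(3,-2) = 0.000000; V(3,-1) = 0.000000; V(3,+0) = 0.000000; V(3,+1) = 1.842235; V(3,+2) = 5.450599; V(3,+3) = 10.130395
Backward induction: V(k, j) = exp(-r*dt) * [p_u * V(k+1, j+1) + p_m * V(k+1, j) + p_d * V(k+1, j-1)]
  V(2,-2) = exp(-r*dt) * [p_u*0.000000 + p_m*0.000000 + p_d*0.000000] = 0.000000
  V(2,-1) = exp(-r*dt) * [p_u*0.000000 + p_m*0.000000 + p_d*0.000000] = 0.000000
  V(2,+0) = exp(-r*dt) * [p_u*1.842235 + p_m*0.000000 + p_d*0.000000] = 0.283147
  V(2,+1) = exp(-r*dt) * [p_u*5.450599 + p_m*1.842235 + p_d*0.000000] = 2.059877
  V(2,+2) = exp(-r*dt) * [p_u*10.130395 + p_m*5.450599 + p_d*1.842235] = 5.500847
  V(1,-1) = exp(-r*dt) * [p_u*0.283147 + p_m*0.000000 + p_d*0.000000] = 0.043519
  V(1,+0) = exp(-r*dt) * [p_u*2.059877 + p_m*0.283147 + p_d*0.000000] = 0.504437
  V(1,+1) = exp(-r*dt) * [p_u*5.500847 + p_m*2.059877 + p_d*0.283147] = 2.262383
  V(0,+0) = exp(-r*dt) * [p_u*2.262383 + p_m*0.504437 + p_d*0.043519] = 0.690111

Answer: Price = V(0,0) = 0.6901


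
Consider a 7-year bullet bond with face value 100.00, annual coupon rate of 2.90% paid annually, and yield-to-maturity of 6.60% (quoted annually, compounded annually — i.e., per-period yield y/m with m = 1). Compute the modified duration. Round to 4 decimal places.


Coupon per period c = face * coupon_rate / m = 2.900000
Periods per year m = 1; per-period yield y/m = 0.066000
Number of cashflows N = 7
Cashflows (t years, CF_t, discount factor 1/(1+y/m)^(m*t), PV):
  t = 1.0000: CF_t = 2.900000, DF = 0.938086, PV = 2.720450
  t = 2.0000: CF_t = 2.900000, DF = 0.880006, PV = 2.552017
  t = 3.0000: CF_t = 2.900000, DF = 0.825521, PV = 2.394012
  t = 4.0000: CF_t = 2.900000, DF = 0.774410, PV = 2.245790
  t = 5.0000: CF_t = 2.900000, DF = 0.726464, PV = 2.106745
  t = 6.0000: CF_t = 2.900000, DF = 0.681486, PV = 1.976309
  t = 7.0000: CF_t = 102.900000, DF = 0.639292, PV = 65.783192
Price P = sum_t PV_t = 79.778515
First compute Macaulay numerator sum_t t * PV_t:
  t * PV_t at t = 1.0000: 2.720450
  t * PV_t at t = 2.0000: 5.104034
  t * PV_t at t = 3.0000: 7.182037
  t * PV_t at t = 4.0000: 8.983161
  t * PV_t at t = 5.0000: 10.533725
  t * PV_t at t = 6.0000: 11.857852
  t * PV_t at t = 7.0000: 460.482343
Macaulay duration D = 506.863602 / 79.778515 = 6.353385
Modified duration = D / (1 + y/m) = 6.353385 / (1 + 0.066000) = 5.960023

Answer: Modified duration = 5.9600


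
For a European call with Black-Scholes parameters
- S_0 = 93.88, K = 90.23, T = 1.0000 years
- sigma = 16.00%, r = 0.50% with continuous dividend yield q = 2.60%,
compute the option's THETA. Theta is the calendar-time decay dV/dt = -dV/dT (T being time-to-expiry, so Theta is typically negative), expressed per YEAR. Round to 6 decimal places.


Answer: Theta = -1.719997

Derivation:
d1 = 0.1965962811; d2 = 0.0365962811
phi(d1) = 0.3913067178; exp(-qT) = 0.9743350896; exp(-rT) = 0.9950124792
Theta = -S*exp(-qT)*phi(d1)*sigma/(2*sqrt(T)) - r*K*exp(-rT)*N(d2) + q*S*exp(-qT)*N(d1)
N(d1) = 0.5779282595; N(d2) = 0.5145965456; sqrt(T) = 1.0000000000
Term 1 = -93.8800 * 0.9743350896 * 0.3913067178 * 0.1600 / (2 * 1.0000000000) = -2.8634441388
Term 2 = -0.0050 * 90.2300 * 0.9950124792 * 0.5145965456 = -0.2310023276
Term 3 = 0.0260 * 93.8800 * 0.9743350896 * 0.5779282595 = 1.3744492336
Theta = -2.8634441388 + (-0.2310023276) + (1.3744492336) = -1.719997


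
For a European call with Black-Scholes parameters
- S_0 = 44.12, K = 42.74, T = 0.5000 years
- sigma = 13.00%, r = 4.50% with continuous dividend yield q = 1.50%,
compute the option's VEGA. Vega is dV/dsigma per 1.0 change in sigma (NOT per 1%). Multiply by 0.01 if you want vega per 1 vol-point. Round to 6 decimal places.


Answer: Vega = 10.590718

Derivation:
d1 = 0.5548388910; d2 = 0.4629150094
phi(d1) = 0.3420283568; exp(-qT) = 0.9925280548; exp(-rT) = 0.9777512372
Vega = S * exp(-qT) * phi(d1) * sqrt(T) = 44.1200 * 0.9925280548 * 0.3420283568 * 0.7071067812 = 10.590718


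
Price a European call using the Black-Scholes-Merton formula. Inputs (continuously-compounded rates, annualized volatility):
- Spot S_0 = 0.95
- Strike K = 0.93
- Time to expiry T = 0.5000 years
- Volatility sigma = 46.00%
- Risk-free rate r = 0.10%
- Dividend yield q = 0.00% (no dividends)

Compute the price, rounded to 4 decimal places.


Answer: Price = 0.1319

Derivation:
d1 = (ln(S/K) + (r - q + 0.5*sigma^2) * T) / (sigma * sqrt(T)) = 0.22958650
d2 = d1 - sigma * sqrt(T) = -0.09568262
exp(-rT) = 0.99950012; exp(-qT) = 1.00000000
C = S_0 * exp(-qT) * N(d1) - K * exp(-rT) * N(d2)
N(d1) = 0.59079345; N(d2) = 0.46188632
C = 0.9500 * 1.00000000 * 0.59079345 - 0.9300 * 0.99950012 * 0.46188632 = 0.1319


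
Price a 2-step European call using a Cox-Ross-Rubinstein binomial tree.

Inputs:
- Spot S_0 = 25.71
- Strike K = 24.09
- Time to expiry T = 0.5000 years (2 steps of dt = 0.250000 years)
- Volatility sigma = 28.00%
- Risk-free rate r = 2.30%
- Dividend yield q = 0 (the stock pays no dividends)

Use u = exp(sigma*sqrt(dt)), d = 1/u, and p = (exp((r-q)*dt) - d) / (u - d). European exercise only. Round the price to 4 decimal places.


dt = T/N = 0.250000
u = exp(sigma*sqrt(dt)) = 1.150274; d = 1/u = 0.869358
p = (exp((r-q)*dt) - d) / (u - d) = 0.485585
Discount per step: exp(-r*dt) = 0.994266
Stock lattice S(k, i) with i counting down-moves:
  k=0: S(0,0) = 25.7100
  k=1: S(1,0) = 29.5735; S(1,1) = 22.3512
  k=2: S(2,0) = 34.0177; S(2,1) = 25.7100; S(2,2) = 19.4312
Terminal payoffs V(N, i) = max(S_T - K, 0):
  V(2,0) = 9.927667; V(2,1) = 1.620000; V(2,2) = 0.000000
Backward induction: V(k, i) = exp(-r*dt) * [p * V(k+1, i) + (1-p) * V(k+1, i+1)].
  V(1,0) = exp(-r*dt) * [p*9.927667 + (1-p)*1.620000] = 5.621659
  V(1,1) = exp(-r*dt) * [p*1.620000 + (1-p)*0.000000] = 0.782137
  V(0,0) = exp(-r*dt) * [p*5.621659 + (1-p)*0.782137] = 3.114177

Answer: Price = V(0,0) = 3.1142


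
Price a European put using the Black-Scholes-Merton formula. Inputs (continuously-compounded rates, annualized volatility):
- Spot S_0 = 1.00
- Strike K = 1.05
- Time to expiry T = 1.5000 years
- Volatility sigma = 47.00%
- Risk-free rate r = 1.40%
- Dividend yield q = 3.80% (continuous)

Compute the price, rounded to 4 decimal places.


Answer: Price = 0.2676

Derivation:
d1 = (ln(S/K) + (r - q + 0.5*sigma^2) * T) / (sigma * sqrt(T)) = 0.14051530
d2 = d1 - sigma * sqrt(T) = -0.43511479
exp(-rT) = 0.97921896; exp(-qT) = 0.94459407
P = K * exp(-rT) * N(-d2) - S_0 * exp(-qT) * N(-d1)
N(-d1) = 0.44412643; N(-d2) = 0.66826044
P = 1.0500 * 0.97921896 * 0.66826044 - 1.0000 * 0.94459407 * 0.44412643 = 0.2676


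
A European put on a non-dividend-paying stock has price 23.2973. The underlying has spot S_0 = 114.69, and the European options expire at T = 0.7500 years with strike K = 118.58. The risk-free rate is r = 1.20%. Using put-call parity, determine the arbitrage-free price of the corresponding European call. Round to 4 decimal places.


Put-call parity: C - P = S_0 * exp(-qT) - K * exp(-rT).
S_0 * exp(-qT) = 114.6900 * 1.00000000 = 114.69000000
K * exp(-rT) = 118.5800 * 0.99104038 = 117.51756811
C = P + S*exp(-qT) - K*exp(-rT)
C = 23.2973 + 114.69000000 - 117.51756811 = 20.4697

Answer: Call price = 20.4697


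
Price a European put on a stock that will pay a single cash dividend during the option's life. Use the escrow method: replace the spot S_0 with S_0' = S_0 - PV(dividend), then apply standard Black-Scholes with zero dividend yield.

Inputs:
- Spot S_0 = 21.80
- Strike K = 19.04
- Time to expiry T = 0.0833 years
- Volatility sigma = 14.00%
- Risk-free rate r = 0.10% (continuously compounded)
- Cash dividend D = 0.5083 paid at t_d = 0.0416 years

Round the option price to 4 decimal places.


Answer: Price = 0.0007

Derivation:
PV(D) = D * exp(-r * t_d) = 0.5083 * 0.99995840 = 0.50827886
S_0' = S_0 - PV(D) = 21.8000 - 0.50827886 = 21.29172114
d1 = (ln(S_0'/K) + (r + sigma^2/2)*T) / (sigma*sqrt(T)) = 2.78856397
d2 = d1 - sigma*sqrt(T) = 2.74815753
exp(-rT) = 0.99991670
N(-d1) = 0.00264711; N(-d2) = 0.00299656
P = K * exp(-rT) * N(-d2) - S_0' * N(-d1) = 19.0400 * 0.99991670 * 0.00299656 - 21.29172114 * 0.00264711 = 0.0007


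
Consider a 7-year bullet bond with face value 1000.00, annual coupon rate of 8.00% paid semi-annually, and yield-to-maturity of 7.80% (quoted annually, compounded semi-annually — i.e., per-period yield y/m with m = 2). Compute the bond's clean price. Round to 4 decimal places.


Coupon per period c = face * coupon_rate / m = 40.000000
Periods per year m = 2; per-period yield y/m = 0.039000
Number of cashflows N = 14
Cashflows (t years, CF_t, discount factor 1/(1+y/m)^(m*t), PV):
  t = 0.5000: CF_t = 40.000000, DF = 0.962464, PV = 38.498556
  t = 1.0000: CF_t = 40.000000, DF = 0.926337, PV = 37.053471
  t = 1.5000: CF_t = 40.000000, DF = 0.891566, PV = 35.662628
  t = 2.0000: CF_t = 40.000000, DF = 0.858100, PV = 34.323993
  t = 2.5000: CF_t = 40.000000, DF = 0.825890, PV = 33.035604
  t = 3.0000: CF_t = 40.000000, DF = 0.794889, PV = 31.795577
  t = 3.5000: CF_t = 40.000000, DF = 0.765052, PV = 30.602095
  t = 4.0000: CF_t = 40.000000, DF = 0.736335, PV = 29.453412
  t = 4.5000: CF_t = 40.000000, DF = 0.708696, PV = 28.347846
  t = 5.0000: CF_t = 40.000000, DF = 0.682094, PV = 27.283779
  t = 5.5000: CF_t = 40.000000, DF = 0.656491, PV = 26.259652
  t = 6.0000: CF_t = 40.000000, DF = 0.631849, PV = 25.273967
  t = 6.5000: CF_t = 40.000000, DF = 0.608132, PV = 24.325281
  t = 7.0000: CF_t = 1040.000000, DF = 0.585305, PV = 608.717340
Price P = sum_t PV_t = 1010.633202

Answer: Price = 1010.6332


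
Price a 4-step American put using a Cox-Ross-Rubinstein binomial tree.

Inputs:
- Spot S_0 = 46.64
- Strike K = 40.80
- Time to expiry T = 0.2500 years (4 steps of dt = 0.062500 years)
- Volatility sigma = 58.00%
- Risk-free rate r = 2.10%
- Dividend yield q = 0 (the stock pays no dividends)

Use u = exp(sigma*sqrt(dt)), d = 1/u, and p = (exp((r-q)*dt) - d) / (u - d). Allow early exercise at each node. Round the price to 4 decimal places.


Answer: Price = V(0,0) = 2.8281

Derivation:
dt = T/N = 0.062500
u = exp(sigma*sqrt(dt)) = 1.156040; d = 1/u = 0.865022
p = (exp((r-q)*dt) - d) / (u - d) = 0.468326
Discount per step: exp(-r*dt) = 0.998688
Stock lattice S(k, i) with i counting down-moves:
  k=0: S(0,0) = 46.6400
  k=1: S(1,0) = 53.9177; S(1,1) = 40.3446
  k=2: S(2,0) = 62.3310; S(2,1) = 46.6400; S(2,2) = 34.8990
  k=3: S(3,0) = 72.0571; S(3,1) = 53.9177; S(3,2) = 40.3446; S(3,3) = 30.1884
  k=4: S(4,0) = 83.3008; S(4,1) = 62.3310; S(4,2) = 46.6400; S(4,3) = 34.8990; S(4,4) = 26.1137
Terminal payoffs V(N, i) = max(K - S_T, 0):
  V(4,0) = 0.000000; V(4,1) = 0.000000; V(4,2) = 0.000000; V(4,3) = 5.900987; V(4,4) = 14.686340
Backward induction: V(k, i) = exp(-r*dt) * [p * V(k+1, i) + (1-p) * V(k+1, i+1)]; then take max(V_cont, immediate exercise) for American.
  V(3,0) = exp(-r*dt) * [p*0.000000 + (1-p)*0.000000] = 0.000000; exercise = 0.000000; V(3,0) = max -> 0.000000
  V(3,1) = exp(-r*dt) * [p*0.000000 + (1-p)*0.000000] = 0.000000; exercise = 0.000000; V(3,1) = max -> 0.000000
  V(3,2) = exp(-r*dt) * [p*0.000000 + (1-p)*5.900987] = 3.133284; exercise = 0.455360; V(3,2) = max -> 3.133284
  V(3,3) = exp(-r*dt) * [p*5.900987 + (1-p)*14.686340] = 10.558061; exercise = 10.611576; V(3,3) = max -> 10.611576
  V(2,0) = exp(-r*dt) * [p*0.000000 + (1-p)*0.000000] = 0.000000; exercise = 0.000000; V(2,0) = max -> 0.000000
  V(2,1) = exp(-r*dt) * [p*0.000000 + (1-p)*3.133284] = 1.663699; exercise = 0.000000; V(2,1) = max -> 1.663699
  V(2,2) = exp(-r*dt) * [p*3.133284 + (1-p)*10.611576] = 7.099970; exercise = 5.900987; V(2,2) = max -> 7.099970
  V(1,0) = exp(-r*dt) * [p*0.000000 + (1-p)*1.663699] = 0.883385; exercise = 0.000000; V(1,0) = max -> 0.883385
  V(1,1) = exp(-r*dt) * [p*1.663699 + (1-p)*7.099970] = 4.548048; exercise = 0.455360; V(1,1) = max -> 4.548048
  V(0,0) = exp(-r*dt) * [p*0.883385 + (1-p)*4.548048] = 2.828075; exercise = 0.000000; V(0,0) = max -> 2.828075


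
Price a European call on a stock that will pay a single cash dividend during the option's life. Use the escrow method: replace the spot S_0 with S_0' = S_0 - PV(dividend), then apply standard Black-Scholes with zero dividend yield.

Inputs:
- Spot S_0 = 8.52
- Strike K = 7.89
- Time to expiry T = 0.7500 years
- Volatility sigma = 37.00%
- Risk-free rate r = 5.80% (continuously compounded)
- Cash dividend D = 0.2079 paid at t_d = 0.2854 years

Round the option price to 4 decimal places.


Answer: Price = 1.4353

Derivation:
PV(D) = D * exp(-r * t_d) = 0.2079 * 0.98358305 = 0.20448692
S_0' = S_0 - PV(D) = 8.5200 - 0.20448692 = 8.31551308
d1 = (ln(S_0'/K) + (r + sigma^2/2)*T) / (sigma*sqrt(T)) = 0.45989595
d2 = d1 - sigma*sqrt(T) = 0.13946655
exp(-rT) = 0.95743255
N(d1) = 0.67720454; N(d2) = 0.55545926
C = S_0' * N(d1) - K * exp(-rT) * N(d2) = 8.31551308 * 0.67720454 - 7.8900 * 0.95743255 * 0.55545926 = 1.4353


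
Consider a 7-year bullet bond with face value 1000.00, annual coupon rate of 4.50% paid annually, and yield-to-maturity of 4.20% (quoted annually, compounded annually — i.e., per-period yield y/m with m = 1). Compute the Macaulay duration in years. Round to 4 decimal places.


Answer: Macaulay duration = 6.1665 years

Derivation:
Coupon per period c = face * coupon_rate / m = 45.000000
Periods per year m = 1; per-period yield y/m = 0.042000
Number of cashflows N = 7
Cashflows (t years, CF_t, discount factor 1/(1+y/m)^(m*t), PV):
  t = 1.0000: CF_t = 45.000000, DF = 0.959693, PV = 43.186180
  t = 2.0000: CF_t = 45.000000, DF = 0.921010, PV = 41.445471
  t = 3.0000: CF_t = 45.000000, DF = 0.883887, PV = 39.774924
  t = 4.0000: CF_t = 45.000000, DF = 0.848260, PV = 38.171712
  t = 5.0000: CF_t = 45.000000, DF = 0.814069, PV = 36.633121
  t = 6.0000: CF_t = 45.000000, DF = 0.781257, PV = 35.156546
  t = 7.0000: CF_t = 1045.000000, DF = 0.749766, PV = 783.505876
Price P = sum_t PV_t = 1017.873829
Macaulay numerator sum_t t * PV_t:
  t * PV_t at t = 1.0000: 43.186180
  t * PV_t at t = 2.0000: 82.890941
  t * PV_t at t = 3.0000: 119.324772
  t * PV_t at t = 4.0000: 152.686848
  t * PV_t at t = 5.0000: 183.165604
  t * PV_t at t = 6.0000: 210.939276
  t * PV_t at t = 7.0000: 5484.541130
Macaulay duration D = (sum_t t * PV_t) / P = 6276.734751 / 1017.873829 = 6.166516


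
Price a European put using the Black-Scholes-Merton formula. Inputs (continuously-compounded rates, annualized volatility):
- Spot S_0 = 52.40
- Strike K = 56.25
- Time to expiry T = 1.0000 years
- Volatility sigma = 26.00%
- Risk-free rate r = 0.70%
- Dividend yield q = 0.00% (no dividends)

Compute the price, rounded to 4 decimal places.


Answer: Price = 7.4948

Derivation:
d1 = (ln(S/K) + (r - q + 0.5*sigma^2) * T) / (sigma * sqrt(T)) = -0.11576711
d2 = d1 - sigma * sqrt(T) = -0.37576711
exp(-rT) = 0.99302444; exp(-qT) = 1.00000000
P = K * exp(-rT) * N(-d2) - S_0 * exp(-qT) * N(-d1)
N(-d1) = 0.54608144; N(-d2) = 0.64645498
P = 56.2500 * 0.99302444 * 0.64645498 - 52.4000 * 1.00000000 * 0.54608144 = 7.4948


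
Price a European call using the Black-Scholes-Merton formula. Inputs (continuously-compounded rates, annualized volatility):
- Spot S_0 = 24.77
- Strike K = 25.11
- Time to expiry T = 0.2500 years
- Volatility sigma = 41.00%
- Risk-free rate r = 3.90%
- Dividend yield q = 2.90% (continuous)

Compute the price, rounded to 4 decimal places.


Answer: Price = 1.8842

Derivation:
d1 = (ln(S/K) + (r - q + 0.5*sigma^2) * T) / (sigma * sqrt(T)) = 0.04819303
d2 = d1 - sigma * sqrt(T) = -0.15680697
exp(-rT) = 0.99029738; exp(-qT) = 0.99277622
C = S_0 * exp(-qT) * N(d1) - K * exp(-rT) * N(d2)
N(d1) = 0.51921880; N(d2) = 0.43769849
C = 24.7700 * 0.99277622 * 0.51921880 - 25.1100 * 0.99029738 * 0.43769849 = 1.8842


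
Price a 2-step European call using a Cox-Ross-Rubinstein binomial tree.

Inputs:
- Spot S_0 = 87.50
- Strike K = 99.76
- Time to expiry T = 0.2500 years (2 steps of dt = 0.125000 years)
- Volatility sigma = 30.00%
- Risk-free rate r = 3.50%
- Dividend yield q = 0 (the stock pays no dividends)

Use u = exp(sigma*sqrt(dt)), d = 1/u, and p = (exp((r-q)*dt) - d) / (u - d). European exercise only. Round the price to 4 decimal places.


Answer: Price = V(0,0) = 2.0374

Derivation:
dt = T/N = 0.125000
u = exp(sigma*sqrt(dt)) = 1.111895; d = 1/u = 0.899365
p = (exp((r-q)*dt) - d) / (u - d) = 0.494139
Discount per step: exp(-r*dt) = 0.995635
Stock lattice S(k, i) with i counting down-moves:
  k=0: S(0,0) = 87.5000
  k=1: S(1,0) = 97.2908; S(1,1) = 78.6945
  k=2: S(2,0) = 108.1772; S(2,1) = 87.5000; S(2,2) = 70.7751
Terminal payoffs V(N, i) = max(S_T - K, 0):
  V(2,0) = 8.417222; V(2,1) = 0.000000; V(2,2) = 0.000000
Backward induction: V(k, i) = exp(-r*dt) * [p * V(k+1, i) + (1-p) * V(k+1, i+1)].
  V(1,0) = exp(-r*dt) * [p*8.417222 + (1-p)*0.000000] = 4.141119
  V(1,1) = exp(-r*dt) * [p*0.000000 + (1-p)*0.000000] = 0.000000
  V(0,0) = exp(-r*dt) * [p*4.141119 + (1-p)*0.000000] = 2.037354


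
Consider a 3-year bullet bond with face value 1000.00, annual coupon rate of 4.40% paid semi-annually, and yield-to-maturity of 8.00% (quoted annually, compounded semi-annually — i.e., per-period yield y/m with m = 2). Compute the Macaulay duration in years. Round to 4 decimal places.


Coupon per period c = face * coupon_rate / m = 22.000000
Periods per year m = 2; per-period yield y/m = 0.040000
Number of cashflows N = 6
Cashflows (t years, CF_t, discount factor 1/(1+y/m)^(m*t), PV):
  t = 0.5000: CF_t = 22.000000, DF = 0.961538, PV = 21.153846
  t = 1.0000: CF_t = 22.000000, DF = 0.924556, PV = 20.340237
  t = 1.5000: CF_t = 22.000000, DF = 0.888996, PV = 19.557920
  t = 2.0000: CF_t = 22.000000, DF = 0.854804, PV = 18.805692
  t = 2.5000: CF_t = 22.000000, DF = 0.821927, PV = 18.082396
  t = 3.0000: CF_t = 1022.000000, DF = 0.790315, PV = 807.701445
Price P = sum_t PV_t = 905.641537
Macaulay numerator sum_t t * PV_t:
  t * PV_t at t = 0.5000: 10.576923
  t * PV_t at t = 1.0000: 20.340237
  t * PV_t at t = 1.5000: 29.336880
  t * PV_t at t = 2.0000: 37.611384
  t * PV_t at t = 2.5000: 45.205991
  t * PV_t at t = 3.0000: 2423.104336
Macaulay duration D = (sum_t t * PV_t) / P = 2566.175751 / 905.641537 = 2.833545

Answer: Macaulay duration = 2.8335 years


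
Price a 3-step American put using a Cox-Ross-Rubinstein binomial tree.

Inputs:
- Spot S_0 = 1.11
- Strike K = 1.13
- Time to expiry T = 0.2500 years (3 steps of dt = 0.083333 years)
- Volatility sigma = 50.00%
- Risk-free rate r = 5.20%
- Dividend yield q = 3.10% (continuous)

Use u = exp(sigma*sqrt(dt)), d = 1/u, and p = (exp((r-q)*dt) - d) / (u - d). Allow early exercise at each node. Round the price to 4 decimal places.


dt = T/N = 0.083333
u = exp(sigma*sqrt(dt)) = 1.155274; d = 1/u = 0.865596
p = (exp((r-q)*dt) - d) / (u - d) = 0.470025
Discount per step: exp(-r*dt) = 0.995676
Stock lattice S(k, i) with i counting down-moves:
  k=0: S(0,0) = 1.1100
  k=1: S(1,0) = 1.2824; S(1,1) = 0.9608
  k=2: S(2,0) = 1.4815; S(2,1) = 1.1100; S(2,2) = 0.8317
  k=3: S(3,0) = 1.7115; S(3,1) = 1.2824; S(3,2) = 0.9608; S(3,3) = 0.7199
Terminal payoffs V(N, i) = max(K - S_T, 0):
  V(3,0) = 0.000000; V(3,1) = 0.000000; V(3,2) = 0.169189; V(3,3) = 0.410107
Backward induction: V(k, i) = exp(-r*dt) * [p * V(k+1, i) + (1-p) * V(k+1, i+1)]; then take max(V_cont, immediate exercise) for American.
  V(2,0) = exp(-r*dt) * [p*0.000000 + (1-p)*0.000000] = 0.000000; exercise = 0.000000; V(2,0) = max -> 0.000000
  V(2,1) = exp(-r*dt) * [p*0.000000 + (1-p)*0.169189] = 0.089278; exercise = 0.020000; V(2,1) = max -> 0.089278
  V(2,2) = exp(-r*dt) * [p*0.169189 + (1-p)*0.410107] = 0.295586; exercise = 0.298326; V(2,2) = max -> 0.298326
  V(1,0) = exp(-r*dt) * [p*0.000000 + (1-p)*0.089278] = 0.047111; exercise = 0.000000; V(1,0) = max -> 0.047111
  V(1,1) = exp(-r*dt) * [p*0.089278 + (1-p)*0.298326] = 0.199204; exercise = 0.169189; V(1,1) = max -> 0.199204
  V(0,0) = exp(-r*dt) * [p*0.047111 + (1-p)*0.199204] = 0.127164; exercise = 0.020000; V(0,0) = max -> 0.127164

Answer: Price = V(0,0) = 0.1272


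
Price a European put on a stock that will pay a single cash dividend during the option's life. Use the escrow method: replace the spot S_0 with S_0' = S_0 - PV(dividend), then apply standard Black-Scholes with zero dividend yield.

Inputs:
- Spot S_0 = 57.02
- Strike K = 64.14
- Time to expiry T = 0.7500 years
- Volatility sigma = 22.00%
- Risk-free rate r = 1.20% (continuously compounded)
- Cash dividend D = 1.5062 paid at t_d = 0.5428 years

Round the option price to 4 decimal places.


Answer: Price = 9.6279

Derivation:
PV(D) = D * exp(-r * t_d) = 1.5062 * 0.99350757 = 1.49642110
S_0' = S_0 - PV(D) = 57.0200 - 1.49642110 = 55.52357890
d1 = (ln(S_0'/K) + (r + sigma^2/2)*T) / (sigma*sqrt(T)) = -0.61467029
d2 = d1 - sigma*sqrt(T) = -0.80519588
exp(-rT) = 0.99104038
N(-d1) = 0.73061376; N(-d2) = 0.78964667
P = K * exp(-rT) * N(-d2) - S_0' * N(-d1) = 64.1400 * 0.99104038 * 0.78964667 - 55.52357890 * 0.73061376 = 9.6279


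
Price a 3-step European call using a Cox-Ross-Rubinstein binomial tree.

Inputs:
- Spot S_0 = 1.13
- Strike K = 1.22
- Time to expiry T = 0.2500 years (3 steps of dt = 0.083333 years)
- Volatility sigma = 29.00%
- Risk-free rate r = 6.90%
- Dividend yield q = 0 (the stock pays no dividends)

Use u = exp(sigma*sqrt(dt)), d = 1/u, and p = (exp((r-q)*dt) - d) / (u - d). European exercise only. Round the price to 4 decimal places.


dt = T/N = 0.083333
u = exp(sigma*sqrt(dt)) = 1.087320; d = 1/u = 0.919693
p = (exp((r-q)*dt) - d) / (u - d) = 0.513484
Discount per step: exp(-r*dt) = 0.994266
Stock lattice S(k, i) with i counting down-moves:
  k=0: S(0,0) = 1.1300
  k=1: S(1,0) = 1.2287; S(1,1) = 1.0393
  k=2: S(2,0) = 1.3360; S(2,1) = 1.1300; S(2,2) = 0.9558
  k=3: S(3,0) = 1.4526; S(3,1) = 1.2287; S(3,2) = 1.0393; S(3,3) = 0.8790
Terminal payoffs V(N, i) = max(S_T - K, 0):
  V(3,0) = 0.232614; V(3,1) = 0.008671; V(3,2) = 0.000000; V(3,3) = 0.000000
Backward induction: V(k, i) = exp(-r*dt) * [p * V(k+1, i) + (1-p) * V(k+1, i+1)].
  V(2,0) = exp(-r*dt) * [p*0.232614 + (1-p)*0.008671] = 0.122954
  V(2,1) = exp(-r*dt) * [p*0.008671 + (1-p)*0.000000] = 0.004427
  V(2,2) = exp(-r*dt) * [p*0.000000 + (1-p)*0.000000] = 0.000000
  V(1,0) = exp(-r*dt) * [p*0.122954 + (1-p)*0.004427] = 0.064914
  V(1,1) = exp(-r*dt) * [p*0.004427 + (1-p)*0.000000] = 0.002260
  V(0,0) = exp(-r*dt) * [p*0.064914 + (1-p)*0.002260] = 0.034235

Answer: Price = V(0,0) = 0.0342


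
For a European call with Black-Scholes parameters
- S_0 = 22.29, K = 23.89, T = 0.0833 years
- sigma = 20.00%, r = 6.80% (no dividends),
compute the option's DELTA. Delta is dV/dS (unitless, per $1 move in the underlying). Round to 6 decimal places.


Answer: Delta = 0.141425

Derivation:
d1 = -1.0739375948; d2 = -1.1316610735
phi(d1) = 0.2241119642; exp(-qT) = 1.0000000000; exp(-rT) = 0.9943516125
N(d1) = 0.1414253261
Delta = exp(-qT) * N(d1) = 1.0000000000 * 0.1414253261 = 0.141425


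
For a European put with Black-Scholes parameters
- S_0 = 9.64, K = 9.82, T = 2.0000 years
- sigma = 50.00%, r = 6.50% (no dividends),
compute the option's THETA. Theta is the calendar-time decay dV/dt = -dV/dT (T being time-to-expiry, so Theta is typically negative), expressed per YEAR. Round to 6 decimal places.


Answer: Theta = -0.272802

Derivation:
d1 = 0.5112381834; d2 = -0.1958685978
phi(d1) = 0.3500704800; exp(-qT) = 1.0000000000; exp(-rT) = 0.8780954309
Theta = -S*exp(-qT)*phi(d1)*sigma/(2*sqrt(T)) + r*K*exp(-rT)*N(-d2) - q*S*exp(-qT)*N(-d1)
N(-d1) = 0.3045921423; N(-d2) = 0.5776434918; sqrt(T) = 1.4142135624
Term 1 = -9.6400 * 1.0000000000 * 0.3500704800 * 0.5000 / (2 * 1.4142135624) = -0.5965646768
Term 2 = 0.0650 * 9.8200 * 0.8780954309 * 0.5776434918 = 0.3237624265
Term 3 = 0 (no dividend yield, q = 0)
Theta = -0.5965646768 + (0.3237624265) + (0.0000000000) = -0.272802


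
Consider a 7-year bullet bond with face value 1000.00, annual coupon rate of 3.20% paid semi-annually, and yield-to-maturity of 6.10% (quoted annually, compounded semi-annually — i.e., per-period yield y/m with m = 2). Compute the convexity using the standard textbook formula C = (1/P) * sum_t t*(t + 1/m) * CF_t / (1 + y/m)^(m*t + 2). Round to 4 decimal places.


Answer: Convexity = 42.4603

Derivation:
Coupon per period c = face * coupon_rate / m = 16.000000
Periods per year m = 2; per-period yield y/m = 0.030500
Number of cashflows N = 14
Cashflows (t years, CF_t, discount factor 1/(1+y/m)^(m*t), PV):
  t = 0.5000: CF_t = 16.000000, DF = 0.970403, PV = 15.526443
  t = 1.0000: CF_t = 16.000000, DF = 0.941681, PV = 15.066903
  t = 1.5000: CF_t = 16.000000, DF = 0.913810, PV = 14.620964
  t = 2.0000: CF_t = 16.000000, DF = 0.886764, PV = 14.188223
  t = 2.5000: CF_t = 16.000000, DF = 0.860518, PV = 13.768290
  t = 3.0000: CF_t = 16.000000, DF = 0.835049, PV = 13.360786
  t = 3.5000: CF_t = 16.000000, DF = 0.810334, PV = 12.965343
  t = 4.0000: CF_t = 16.000000, DF = 0.786350, PV = 12.581604
  t = 4.5000: CF_t = 16.000000, DF = 0.763076, PV = 12.209223
  t = 5.0000: CF_t = 16.000000, DF = 0.740491, PV = 11.847863
  t = 5.5000: CF_t = 16.000000, DF = 0.718575, PV = 11.497198
  t = 6.0000: CF_t = 16.000000, DF = 0.697307, PV = 11.156913
  t = 6.5000: CF_t = 16.000000, DF = 0.676669, PV = 10.826698
  t = 7.0000: CF_t = 1016.000000, DF = 0.656641, PV = 667.147345
Price P = sum_t PV_t = 836.763796
Convexity numerator sum_t t*(t + 1/m) * CF_t / (1+y/m)^(m*t + 2):
  t = 0.5000: term = 7.310482
  t = 1.0000: term = 21.282334
  t = 1.5000: term = 41.304870
  t = 2.0000: term = 66.803930
  t = 2.5000: term = 97.240072
  t = 3.0000: term = 132.106843
  t = 3.5000: term = 170.929119
  t = 4.0000: term = 213.261533
  t = 4.5000: term = 258.686964
  t = 5.0000: term = 306.815095
  t = 5.5000: term = 357.281043
  t = 6.0000: term = 409.744039
  t = 6.5000: term = 463.886184
  t = 7.0000: term = 32982.614100
Convexity = (1/P) * sum = 35529.266606 / 836.763796 = 42.460330


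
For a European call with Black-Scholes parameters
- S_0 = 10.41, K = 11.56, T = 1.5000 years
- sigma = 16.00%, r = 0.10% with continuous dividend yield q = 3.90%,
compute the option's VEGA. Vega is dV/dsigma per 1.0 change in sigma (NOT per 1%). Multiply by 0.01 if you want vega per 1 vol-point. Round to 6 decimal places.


Answer: Vega = 3.681591

Derivation:
d1 = -0.7276208292; d2 = -0.9235800086
phi(d1) = 0.3061578168; exp(-qT) = 0.9431782404; exp(-rT) = 0.9985011244
Vega = S * exp(-qT) * phi(d1) * sqrt(T) = 10.4100 * 0.9431782404 * 0.3061578168 * 1.2247448714 = 3.681591


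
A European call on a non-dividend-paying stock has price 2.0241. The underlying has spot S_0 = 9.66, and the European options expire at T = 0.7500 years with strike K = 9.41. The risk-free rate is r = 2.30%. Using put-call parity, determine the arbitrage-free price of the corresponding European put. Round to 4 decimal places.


Answer: Put price = 1.6132

Derivation:
Put-call parity: C - P = S_0 * exp(-qT) - K * exp(-rT).
S_0 * exp(-qT) = 9.6600 * 1.00000000 = 9.66000000
K * exp(-rT) = 9.4100 * 0.98289793 = 9.24906952
P = C - S*exp(-qT) + K*exp(-rT)
P = 2.0241 - 9.66000000 + 9.24906952 = 1.6132


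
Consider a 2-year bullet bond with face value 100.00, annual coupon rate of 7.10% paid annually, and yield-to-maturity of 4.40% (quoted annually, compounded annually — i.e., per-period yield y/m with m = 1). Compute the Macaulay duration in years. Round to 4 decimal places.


Coupon per period c = face * coupon_rate / m = 7.100000
Periods per year m = 1; per-period yield y/m = 0.044000
Number of cashflows N = 2
Cashflows (t years, CF_t, discount factor 1/(1+y/m)^(m*t), PV):
  t = 1.0000: CF_t = 7.100000, DF = 0.957854, PV = 6.800766
  t = 2.0000: CF_t = 107.100000, DF = 0.917485, PV = 98.262650
Price P = sum_t PV_t = 105.063417
Macaulay numerator sum_t t * PV_t:
  t * PV_t at t = 1.0000: 6.800766
  t * PV_t at t = 2.0000: 196.525301
Macaulay duration D = (sum_t t * PV_t) / P = 203.326067 / 105.063417 = 1.935270

Answer: Macaulay duration = 1.9353 years


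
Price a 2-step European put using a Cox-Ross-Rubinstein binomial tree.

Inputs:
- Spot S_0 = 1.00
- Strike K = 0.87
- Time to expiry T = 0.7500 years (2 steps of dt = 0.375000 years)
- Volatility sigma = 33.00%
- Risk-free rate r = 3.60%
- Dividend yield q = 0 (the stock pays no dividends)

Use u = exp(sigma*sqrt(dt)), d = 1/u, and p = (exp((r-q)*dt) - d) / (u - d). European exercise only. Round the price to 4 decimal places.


dt = T/N = 0.375000
u = exp(sigma*sqrt(dt)) = 1.223949; d = 1/u = 0.817027
p = (exp((r-q)*dt) - d) / (u - d) = 0.483051
Discount per step: exp(-r*dt) = 0.986591
Stock lattice S(k, i) with i counting down-moves:
  k=0: S(0,0) = 1.0000
  k=1: S(1,0) = 1.2239; S(1,1) = 0.8170
  k=2: S(2,0) = 1.4981; S(2,1) = 1.0000; S(2,2) = 0.6675
Terminal payoffs V(N, i) = max(K - S_T, 0):
  V(2,0) = 0.000000; V(2,1) = 0.000000; V(2,2) = 0.202467
Backward induction: V(k, i) = exp(-r*dt) * [p * V(k+1, i) + (1-p) * V(k+1, i+1)].
  V(1,0) = exp(-r*dt) * [p*0.000000 + (1-p)*0.000000] = 0.000000
  V(1,1) = exp(-r*dt) * [p*0.000000 + (1-p)*0.202467] = 0.103261
  V(0,0) = exp(-r*dt) * [p*0.000000 + (1-p)*0.103261] = 0.052665

Answer: Price = V(0,0) = 0.0527


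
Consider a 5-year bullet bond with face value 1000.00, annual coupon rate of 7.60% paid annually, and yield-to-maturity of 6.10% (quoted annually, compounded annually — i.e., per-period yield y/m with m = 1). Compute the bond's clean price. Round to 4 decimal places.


Coupon per period c = face * coupon_rate / m = 76.000000
Periods per year m = 1; per-period yield y/m = 0.061000
Number of cashflows N = 5
Cashflows (t years, CF_t, discount factor 1/(1+y/m)^(m*t), PV):
  t = 1.0000: CF_t = 76.000000, DF = 0.942507, PV = 71.630537
  t = 2.0000: CF_t = 76.000000, DF = 0.888320, PV = 67.512288
  t = 3.0000: CF_t = 76.000000, DF = 0.837247, PV = 63.630808
  t = 4.0000: CF_t = 76.000000, DF = 0.789112, PV = 59.972487
  t = 5.0000: CF_t = 1076.000000, DF = 0.743743, PV = 800.267817
Price P = sum_t PV_t = 1063.013937

Answer: Price = 1063.0139


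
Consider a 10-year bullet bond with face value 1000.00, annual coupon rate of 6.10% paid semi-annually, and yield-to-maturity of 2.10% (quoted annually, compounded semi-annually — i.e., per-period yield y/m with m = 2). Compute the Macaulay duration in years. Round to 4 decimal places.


Answer: Macaulay duration = 8.0161 years

Derivation:
Coupon per period c = face * coupon_rate / m = 30.500000
Periods per year m = 2; per-period yield y/m = 0.010500
Number of cashflows N = 20
Cashflows (t years, CF_t, discount factor 1/(1+y/m)^(m*t), PV):
  t = 0.5000: CF_t = 30.500000, DF = 0.989609, PV = 30.183078
  t = 1.0000: CF_t = 30.500000, DF = 0.979326, PV = 29.869448
  t = 1.5000: CF_t = 30.500000, DF = 0.969150, PV = 29.559078
  t = 2.0000: CF_t = 30.500000, DF = 0.959080, PV = 29.251933
  t = 2.5000: CF_t = 30.500000, DF = 0.949114, PV = 28.947979
  t = 3.0000: CF_t = 30.500000, DF = 0.939252, PV = 28.647184
  t = 3.5000: CF_t = 30.500000, DF = 0.929492, PV = 28.349514
  t = 4.0000: CF_t = 30.500000, DF = 0.919834, PV = 28.054937
  t = 4.5000: CF_t = 30.500000, DF = 0.910276, PV = 27.763421
  t = 5.0000: CF_t = 30.500000, DF = 0.900818, PV = 27.474934
  t = 5.5000: CF_t = 30.500000, DF = 0.891457, PV = 27.189445
  t = 6.0000: CF_t = 30.500000, DF = 0.882194, PV = 26.906922
  t = 6.5000: CF_t = 30.500000, DF = 0.873027, PV = 26.627335
  t = 7.0000: CF_t = 30.500000, DF = 0.863956, PV = 26.350653
  t = 7.5000: CF_t = 30.500000, DF = 0.854979, PV = 26.076847
  t = 8.0000: CF_t = 30.500000, DF = 0.846095, PV = 25.805885
  t = 8.5000: CF_t = 30.500000, DF = 0.837303, PV = 25.537739
  t = 9.0000: CF_t = 30.500000, DF = 0.828603, PV = 25.272379
  t = 9.5000: CF_t = 30.500000, DF = 0.819993, PV = 25.009776
  t = 10.0000: CF_t = 1030.500000, DF = 0.811472, PV = 836.222096
Price P = sum_t PV_t = 1359.100582
Macaulay numerator sum_t t * PV_t:
  t * PV_t at t = 0.5000: 15.091539
  t * PV_t at t = 1.0000: 29.869448
  t * PV_t at t = 1.5000: 44.338617
  t * PV_t at t = 2.0000: 58.503866
  t * PV_t at t = 2.5000: 72.369948
  t * PV_t at t = 3.0000: 85.941551
  t * PV_t at t = 3.5000: 99.223298
  t * PV_t at t = 4.0000: 112.219748
  t * PV_t at t = 4.5000: 124.935394
  t * PV_t at t = 5.0000: 137.374671
  t * PV_t at t = 5.5000: 149.541948
  t * PV_t at t = 6.0000: 161.441534
  t * PV_t at t = 6.5000: 173.077680
  t * PV_t at t = 7.0000: 184.454574
  t * PV_t at t = 7.5000: 195.576349
  t * PV_t at t = 8.0000: 206.447078
  t * PV_t at t = 8.5000: 217.070777
  t * PV_t at t = 9.0000: 227.451407
  t * PV_t at t = 9.5000: 237.592871
  t * PV_t at t = 10.0000: 8362.220962
Macaulay duration D = (sum_t t * PV_t) / P = 10894.743260 / 1359.100582 = 8.016142


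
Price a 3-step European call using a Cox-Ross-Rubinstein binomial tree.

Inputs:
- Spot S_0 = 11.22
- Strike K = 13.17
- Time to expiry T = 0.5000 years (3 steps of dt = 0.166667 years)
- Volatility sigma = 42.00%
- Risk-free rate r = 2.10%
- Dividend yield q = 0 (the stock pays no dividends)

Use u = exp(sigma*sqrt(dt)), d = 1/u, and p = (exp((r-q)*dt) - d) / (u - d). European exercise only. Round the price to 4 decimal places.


Answer: Price = V(0,0) = 0.6169

Derivation:
dt = T/N = 0.166667
u = exp(sigma*sqrt(dt)) = 1.187042; d = 1/u = 0.842430
p = (exp((r-q)*dt) - d) / (u - d) = 0.467413
Discount per step: exp(-r*dt) = 0.996506
Stock lattice S(k, i) with i counting down-moves:
  k=0: S(0,0) = 11.2200
  k=1: S(1,0) = 13.3186; S(1,1) = 9.4521
  k=2: S(2,0) = 15.8097; S(2,1) = 11.2200; S(2,2) = 7.9627
  k=3: S(3,0) = 18.7668; S(3,1) = 13.3186; S(3,2) = 9.4521; S(3,3) = 6.7080
Terminal payoffs V(N, i) = max(S_T - K, 0):
  V(3,0) = 5.596826; V(3,1) = 0.148608; V(3,2) = 0.000000; V(3,3) = 0.000000
Backward induction: V(k, i) = exp(-r*dt) * [p * V(k+1, i) + (1-p) * V(k+1, i+1)].
  V(2,0) = exp(-r*dt) * [p*5.596826 + (1-p)*0.148608] = 2.685759
  V(2,1) = exp(-r*dt) * [p*0.148608 + (1-p)*0.000000] = 0.069219
  V(2,2) = exp(-r*dt) * [p*0.000000 + (1-p)*0.000000] = 0.000000
  V(1,0) = exp(-r*dt) * [p*2.685759 + (1-p)*0.069219] = 1.287708
  V(1,1) = exp(-r*dt) * [p*0.069219 + (1-p)*0.000000] = 0.032241
  V(0,0) = exp(-r*dt) * [p*1.287708 + (1-p)*0.032241] = 0.616899
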